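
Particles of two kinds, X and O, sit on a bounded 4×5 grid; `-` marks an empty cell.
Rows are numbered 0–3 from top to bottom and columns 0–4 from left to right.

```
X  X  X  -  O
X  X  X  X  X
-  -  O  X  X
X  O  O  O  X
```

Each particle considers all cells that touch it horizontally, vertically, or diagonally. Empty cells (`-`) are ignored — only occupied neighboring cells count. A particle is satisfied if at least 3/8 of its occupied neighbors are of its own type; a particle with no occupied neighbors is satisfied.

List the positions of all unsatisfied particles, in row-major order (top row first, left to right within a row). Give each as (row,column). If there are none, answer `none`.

Row 0: (0,0)X 3/3 ok · (0,1)X 5/5 ok · (0,2)X 4/4 ok · (0,4)O 0/2 unhappy
Row 1: (1,0)X 3/3 ok · (1,1)X 5/6 ok · (1,2)X 5/6 ok · (1,3)X 5/7 ok · (1,4)X 3/4 ok
Row 2: (2,2)O 3/7 ok · (2,3)X 5/8 ok · (2,4)X 4/5 ok
Row 3: (3,0)X 0/1 unhappy · (3,1)O 2/3 ok · (3,2)O 3/4 ok · (3,3)O 2/5 ok · (3,4)X 2/3 ok

(0,4), (3,0)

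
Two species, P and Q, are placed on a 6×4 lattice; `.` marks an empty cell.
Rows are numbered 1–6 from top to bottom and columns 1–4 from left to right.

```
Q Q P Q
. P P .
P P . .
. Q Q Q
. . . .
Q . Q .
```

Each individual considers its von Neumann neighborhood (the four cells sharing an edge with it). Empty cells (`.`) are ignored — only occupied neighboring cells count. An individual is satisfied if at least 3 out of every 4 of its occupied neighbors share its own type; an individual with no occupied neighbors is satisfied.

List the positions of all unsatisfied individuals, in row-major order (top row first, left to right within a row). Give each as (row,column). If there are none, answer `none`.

(1,2), (1,3), (1,4), (2,2), (3,2), (4,2)

Row 1: (1,1)Q 1/1 ✓ · (1,2)Q 1/3 ✗ · (1,3)P 1/3 ✗ · (1,4)Q 0/1 ✗
Row 2: (2,2)P 2/3 ✗ · (2,3)P 2/2 ✓
Row 3: (3,1)P 1/1 ✓ · (3,2)P 2/3 ✗
Row 4: (4,2)Q 1/2 ✗ · (4,3)Q 2/2 ✓ · (4,4)Q 1/1 ✓
Row 6: (6,1)Q 0/0 ✓ · (6,3)Q 0/0 ✓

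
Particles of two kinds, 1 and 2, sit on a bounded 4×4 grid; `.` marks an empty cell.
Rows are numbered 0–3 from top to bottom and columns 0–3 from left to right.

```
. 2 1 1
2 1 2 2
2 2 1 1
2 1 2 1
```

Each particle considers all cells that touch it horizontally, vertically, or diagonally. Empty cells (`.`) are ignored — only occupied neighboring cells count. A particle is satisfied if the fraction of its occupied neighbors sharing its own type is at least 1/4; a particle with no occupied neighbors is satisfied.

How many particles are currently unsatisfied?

3

(0,1)2 2/4 satisfied
(0,2)1 2/5 satisfied
(0,3)1 1/3 satisfied
(1,0)2 3/4 satisfied
(1,1)1 2/7 satisfied
(1,2)2 3/8 satisfied
(1,3)2 1/5 not
(2,0)2 3/5 satisfied
(2,1)2 5/8 satisfied
(2,2)1 4/8 satisfied
(2,3)1 2/5 satisfied
(3,0)2 2/3 satisfied
(3,1)1 1/5 not
(3,2)2 1/5 not
(3,3)1 2/3 satisfied
Unsatisfied: (1,3), (3,1), (3,2) — 3 in total.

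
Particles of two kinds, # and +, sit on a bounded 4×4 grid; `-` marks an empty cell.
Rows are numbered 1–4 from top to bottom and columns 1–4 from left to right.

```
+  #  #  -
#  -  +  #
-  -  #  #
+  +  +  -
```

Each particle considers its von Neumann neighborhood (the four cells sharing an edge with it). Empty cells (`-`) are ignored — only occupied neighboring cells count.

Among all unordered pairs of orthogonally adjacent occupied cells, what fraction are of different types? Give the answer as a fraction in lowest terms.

Scan each occupied cell's neighbors to the right and below so each pair is counted once.
Row 1: +(1,1)–#(1,2)≠ +(1,1)–#(2,1)≠ #(1,2)–#(1,3)= #(1,3)–+(2,3)≠  → 3/4 unlike.
Row 2: +(2,3)–#(2,4)≠ +(2,3)–#(3,3)≠ #(2,4)–#(3,4)=  → 2/3 unlike.
Row 3: #(3,3)–#(3,4)= #(3,3)–+(4,3)≠  → 1/2 unlike.
Row 4: +(4,1)–+(4,2)= +(4,2)–+(4,3)=  → 0/2 unlike.
Total adjacent occupied pairs: 11; unlike-type pairs: 6.
6/11 is already in lowest terms.

6/11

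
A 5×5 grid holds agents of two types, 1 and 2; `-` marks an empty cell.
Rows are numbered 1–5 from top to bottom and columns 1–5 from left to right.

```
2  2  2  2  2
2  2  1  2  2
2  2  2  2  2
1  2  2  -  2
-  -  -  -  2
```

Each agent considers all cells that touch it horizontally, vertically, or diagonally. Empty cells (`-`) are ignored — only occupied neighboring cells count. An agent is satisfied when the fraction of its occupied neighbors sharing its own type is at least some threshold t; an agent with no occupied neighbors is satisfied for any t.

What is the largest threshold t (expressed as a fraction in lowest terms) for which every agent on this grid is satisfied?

0/1

(1,1)2 3/3
(1,2)2 4/5
(1,3)2 4/5
(1,4)2 4/5
(1,5)2 3/3
(2,1)2 5/5
(2,2)2 7/8
(2,3)1 0/8
(2,4)2 7/8
(2,5)2 5/5
(3,1)2 4/5
(3,2)2 6/8
(3,3)2 6/7
(3,4)2 6/7
(3,5)2 4/4
(4,1)1 0/3
(4,2)2 4/5
(4,3)2 4/4
(4,5)2 3/3
(5,5)2 1/1
The smallest same-type fraction is 0/8 at (2,3), which reduces to 0/1. Any threshold above that leaves this agent unsatisfied.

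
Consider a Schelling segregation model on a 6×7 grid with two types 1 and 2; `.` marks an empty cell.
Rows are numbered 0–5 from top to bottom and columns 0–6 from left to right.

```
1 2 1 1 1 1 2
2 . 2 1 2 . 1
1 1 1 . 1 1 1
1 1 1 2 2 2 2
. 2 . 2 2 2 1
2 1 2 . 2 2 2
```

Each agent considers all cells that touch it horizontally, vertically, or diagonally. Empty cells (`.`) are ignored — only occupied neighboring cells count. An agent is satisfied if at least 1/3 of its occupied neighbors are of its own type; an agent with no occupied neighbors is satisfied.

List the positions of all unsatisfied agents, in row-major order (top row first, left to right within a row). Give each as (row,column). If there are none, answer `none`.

(0,0), (0,6), (1,0), (1,2), (1,4), (4,6), (5,1)

(0,0)1 0/2 not
(0,1)2 2/4 satisfied
(0,2)1 2/4 satisfied
(0,3)1 3/5 satisfied
(0,4)1 3/4 satisfied
(0,5)1 2/4 satisfied
(0,6)2 0/2 not
(1,0)2 1/4 not
(1,2)2 1/6 not
(1,3)1 5/7 satisfied
(1,4)2 0/6 not
(1,6)1 3/4 satisfied
(2,0)1 3/4 satisfied
(2,1)1 5/7 satisfied
(2,2)1 4/6 satisfied
(2,4)1 2/6 satisfied
(2,5)1 3/7 satisfied
(2,6)1 2/4 satisfied
(3,0)1 3/4 satisfied
(3,1)1 5/6 satisfied
(3,2)1 3/6 satisfied
(3,3)2 3/6 satisfied
(3,4)2 5/7 satisfied
(3,5)2 4/8 satisfied
(3,6)2 2/5 satisfied
(4,1)2 2/6 satisfied
(4,3)2 5/6 satisfied
(4,4)2 7/7 satisfied
(4,5)2 7/8 satisfied
(4,6)1 0/5 not
(5,0)2 1/2 satisfied
(5,1)1 0/3 not
(5,2)2 2/3 satisfied
(5,4)2 4/4 satisfied
(5,5)2 4/5 satisfied
(5,6)2 2/3 satisfied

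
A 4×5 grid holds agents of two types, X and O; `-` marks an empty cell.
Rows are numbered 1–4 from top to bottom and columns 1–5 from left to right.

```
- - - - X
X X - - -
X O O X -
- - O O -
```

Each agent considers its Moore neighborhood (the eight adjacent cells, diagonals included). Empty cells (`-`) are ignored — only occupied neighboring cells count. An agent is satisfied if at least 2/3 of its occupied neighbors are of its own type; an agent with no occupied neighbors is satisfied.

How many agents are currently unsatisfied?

4

Row 1: (1,5)X 0/0 satisfied
Row 2: (2,1)X 2/3 satisfied · (2,2)X 2/4 not
Row 3: (3,1)X 2/3 satisfied · (3,2)O 2/5 not · (3,3)O 3/5 not · (3,4)X 0/3 not
Row 4: (4,3)O 3/4 satisfied · (4,4)O 2/3 satisfied
Unsatisfied: (2,2), (3,2), (3,3), (3,4) — 4 in total.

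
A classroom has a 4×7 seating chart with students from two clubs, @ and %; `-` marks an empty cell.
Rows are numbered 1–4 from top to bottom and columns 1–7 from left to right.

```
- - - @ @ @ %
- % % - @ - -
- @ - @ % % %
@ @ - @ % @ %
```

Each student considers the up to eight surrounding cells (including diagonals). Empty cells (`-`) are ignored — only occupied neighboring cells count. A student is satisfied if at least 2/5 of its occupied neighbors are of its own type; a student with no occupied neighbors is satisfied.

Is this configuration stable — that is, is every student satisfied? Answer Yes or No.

No

(1,4)@ 2/3 ✓
(1,5)@ 3/3 ✓
(1,6)@ 2/3 ✓
(1,7)% 0/1 ✗
(2,2)% 1/2 ✓
(2,3)% 1/4 ✗
(2,5)@ 4/6 ✓
(3,2)@ 2/4 ✓
(3,4)@ 2/5 ✓
(3,5)% 2/6 ✗
(3,6)% 4/6 ✓
(3,7)% 2/3 ✓
(4,1)@ 2/2 ✓
(4,2)@ 2/2 ✓
(4,4)@ 1/3 ✗
(4,5)% 2/5 ✓
(4,6)@ 0/5 ✗
(4,7)% 2/3 ✓
For instance (1,7) has only 0/1 same-type neighbors, below 2/5.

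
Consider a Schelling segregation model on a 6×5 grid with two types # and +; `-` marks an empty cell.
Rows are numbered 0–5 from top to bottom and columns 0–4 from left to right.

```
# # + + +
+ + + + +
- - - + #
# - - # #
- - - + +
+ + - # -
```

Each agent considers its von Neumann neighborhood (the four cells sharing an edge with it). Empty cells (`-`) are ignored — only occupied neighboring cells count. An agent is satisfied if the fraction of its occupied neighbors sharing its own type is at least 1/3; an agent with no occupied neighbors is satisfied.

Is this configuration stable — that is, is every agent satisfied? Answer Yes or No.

No

Row 0: (0,0)# 1/2 satisfied · (0,1)# 1/3 satisfied · (0,2)+ 2/3 satisfied · (0,3)+ 3/3 satisfied · (0,4)+ 2/2 satisfied
Row 1: (1,0)+ 1/2 satisfied · (1,1)+ 2/3 satisfied · (1,2)+ 3/3 satisfied · (1,3)+ 4/4 satisfied · (1,4)+ 2/3 satisfied
Row 2: (2,3)+ 1/3 satisfied · (2,4)# 1/3 satisfied
Row 3: (3,0)# 0/0 satisfied · (3,3)# 1/3 satisfied · (3,4)# 2/3 satisfied
Row 4: (4,3)+ 1/3 satisfied · (4,4)+ 1/2 satisfied
Row 5: (5,0)+ 1/1 satisfied · (5,1)+ 1/1 satisfied · (5,3)# 0/1 not
For instance (5,3) has only 0/1 same-type neighbors, below 1/3.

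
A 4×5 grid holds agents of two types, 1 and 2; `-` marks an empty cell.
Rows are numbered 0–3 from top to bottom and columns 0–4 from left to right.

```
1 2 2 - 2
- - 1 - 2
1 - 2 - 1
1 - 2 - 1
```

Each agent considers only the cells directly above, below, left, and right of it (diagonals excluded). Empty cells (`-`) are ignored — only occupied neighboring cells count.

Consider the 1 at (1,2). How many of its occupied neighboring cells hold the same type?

Occupied neighbors of (1,2): (0,2)=2, (2,2)=2.
Same type (1): 0 of 2.

0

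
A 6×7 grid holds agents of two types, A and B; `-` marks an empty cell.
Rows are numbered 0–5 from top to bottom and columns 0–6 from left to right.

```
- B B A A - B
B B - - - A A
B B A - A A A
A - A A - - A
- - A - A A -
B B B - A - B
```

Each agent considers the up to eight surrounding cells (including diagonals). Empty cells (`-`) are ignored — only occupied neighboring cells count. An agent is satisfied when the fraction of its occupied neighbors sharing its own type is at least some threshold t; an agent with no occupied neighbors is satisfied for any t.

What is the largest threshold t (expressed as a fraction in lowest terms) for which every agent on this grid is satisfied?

0/1

Row 0: (0,1)B 3/3 · (0,2)B 2/3 · (0,3)A 1/2 · (0,4)A 2/2 · (0,6)B 0/2
Row 1: (1,0)B 4/4 · (1,1)B 5/6 · (1,5)A 5/6 · (1,6)A 3/4
Row 2: (2,0)B 3/4 · (2,1)B 3/6 · (2,2)A 2/4 · (2,4)A 3/3 · (2,5)A 5/5 · (2,6)A 4/4
Row 3: (3,0)A 0/2 · (3,2)A 3/4 · (3,3)A 5/5 · (3,6)A 3/3
Row 4: (4,2)A 2/4 · (4,4)A 3/3 · (4,5)A 3/4
Row 5: (5,0)B 1/1 · (5,1)B 2/3 · (5,2)B 1/2 · (5,4)A 2/2 · (5,6)B 0/1
The smallest same-type fraction is 0/2 at (0,6), which reduces to 0/1. Any threshold above that leaves this agent unsatisfied.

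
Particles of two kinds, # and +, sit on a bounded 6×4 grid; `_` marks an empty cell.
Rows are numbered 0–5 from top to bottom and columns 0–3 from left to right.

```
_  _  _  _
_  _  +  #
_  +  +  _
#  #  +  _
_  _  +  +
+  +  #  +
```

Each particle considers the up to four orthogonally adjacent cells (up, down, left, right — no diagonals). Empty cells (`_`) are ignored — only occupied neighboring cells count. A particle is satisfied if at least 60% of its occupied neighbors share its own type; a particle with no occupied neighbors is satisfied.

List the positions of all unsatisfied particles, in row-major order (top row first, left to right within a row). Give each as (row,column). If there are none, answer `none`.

(1,2)+ 1/2 ✗
(1,3)# 0/1 ✗
(2,1)+ 1/2 ✗
(2,2)+ 3/3 ✓
(3,0)# 1/1 ✓
(3,1)# 1/3 ✗
(3,2)+ 2/3 ✓
(4,2)+ 2/3 ✓
(4,3)+ 2/2 ✓
(5,0)+ 1/1 ✓
(5,1)+ 1/2 ✗
(5,2)# 0/3 ✗
(5,3)+ 1/2 ✗

(1,2), (1,3), (2,1), (3,1), (5,1), (5,2), (5,3)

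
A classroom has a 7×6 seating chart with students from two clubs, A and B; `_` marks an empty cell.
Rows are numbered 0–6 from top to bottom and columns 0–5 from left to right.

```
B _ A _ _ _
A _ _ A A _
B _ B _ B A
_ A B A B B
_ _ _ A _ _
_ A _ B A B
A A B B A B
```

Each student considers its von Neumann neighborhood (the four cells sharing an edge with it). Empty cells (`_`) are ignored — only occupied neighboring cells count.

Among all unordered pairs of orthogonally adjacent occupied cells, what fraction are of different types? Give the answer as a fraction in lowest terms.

14/25

Scan each occupied cell's neighbors to the right and below so each pair is counted once.
From row 0: 1 unlike of 1 pairs (running 1/1).
From row 1: 2 unlike of 3 pairs (running 3/4).
From row 2: 2 unlike of 4 pairs (running 5/8).
From row 3: 3 unlike of 5 pairs (running 8/13).
From row 4: 1 unlike of 1 pairs (running 9/14).
From row 5: 2 unlike of 6 pairs (running 11/20).
From row 6: 3 unlike of 5 pairs (running 14/25).
Total adjacent occupied pairs: 25; unlike-type pairs: 14.
14/25 is already in lowest terms.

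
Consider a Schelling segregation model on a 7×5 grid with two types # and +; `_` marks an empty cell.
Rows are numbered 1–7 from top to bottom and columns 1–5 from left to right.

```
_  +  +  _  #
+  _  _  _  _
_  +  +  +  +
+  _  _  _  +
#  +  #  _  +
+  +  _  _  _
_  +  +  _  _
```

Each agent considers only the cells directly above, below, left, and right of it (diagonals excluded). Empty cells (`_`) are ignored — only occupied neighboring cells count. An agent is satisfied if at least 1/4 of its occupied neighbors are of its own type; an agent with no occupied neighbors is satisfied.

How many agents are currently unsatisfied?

(1,2)+ 1/1 satisfied
(1,3)+ 1/1 satisfied
(1,5)# 0/0 satisfied
(2,1)+ 0/0 satisfied
(3,2)+ 1/1 satisfied
(3,3)+ 2/2 satisfied
(3,4)+ 2/2 satisfied
(3,5)+ 2/2 satisfied
(4,1)+ 0/1 not
(4,5)+ 2/2 satisfied
(5,1)# 0/3 not
(5,2)+ 1/3 satisfied
(5,3)# 0/1 not
(5,5)+ 1/1 satisfied
(6,1)+ 1/2 satisfied
(6,2)+ 3/3 satisfied
(7,2)+ 2/2 satisfied
(7,3)+ 1/1 satisfied
Unsatisfied: (4,1), (5,1), (5,3) — 3 in total.

3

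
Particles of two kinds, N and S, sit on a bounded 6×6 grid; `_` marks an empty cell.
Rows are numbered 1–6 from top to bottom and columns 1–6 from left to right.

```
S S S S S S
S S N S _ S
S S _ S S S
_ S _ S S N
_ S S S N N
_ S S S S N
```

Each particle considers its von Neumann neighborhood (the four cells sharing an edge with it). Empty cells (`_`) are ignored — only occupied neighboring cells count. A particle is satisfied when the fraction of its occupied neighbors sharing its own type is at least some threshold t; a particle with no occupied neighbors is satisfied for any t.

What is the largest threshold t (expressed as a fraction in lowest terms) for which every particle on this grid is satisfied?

0/1

(1,1)S 2/2
(1,2)S 3/3
(1,3)S 2/3
(1,4)S 3/3
(1,5)S 2/2
(1,6)S 2/2
(2,1)S 3/3
(2,2)S 3/4
(2,3)N 0/3
(2,4)S 2/3
(2,6)S 2/2
(3,1)S 2/2
(3,2)S 3/3
(3,4)S 3/3
(3,5)S 3/3
(3,6)S 2/3
(4,2)S 2/2
(4,4)S 3/3
(4,5)S 2/4
(4,6)N 1/3
(5,2)S 3/3
(5,3)S 3/3
(5,4)S 3/4
(5,5)N 1/4
(5,6)N 3/3
(6,2)S 2/2
(6,3)S 3/3
(6,4)S 3/3
(6,5)S 1/3
(6,6)N 1/2
The smallest same-type fraction is 0/3 at (2,3), which reduces to 0/1. Any threshold above that leaves this particle unsatisfied.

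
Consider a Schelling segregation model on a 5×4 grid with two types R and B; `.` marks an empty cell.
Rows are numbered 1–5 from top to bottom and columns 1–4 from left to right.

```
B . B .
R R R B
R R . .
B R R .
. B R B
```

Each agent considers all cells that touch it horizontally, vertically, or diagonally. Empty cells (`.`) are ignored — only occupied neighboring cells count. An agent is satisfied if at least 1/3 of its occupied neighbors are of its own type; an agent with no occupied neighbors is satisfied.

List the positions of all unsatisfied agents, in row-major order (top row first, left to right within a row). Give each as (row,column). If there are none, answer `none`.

Row 1: (1,1)B 0/2 unhappy · (1,3)B 1/3 ok
Row 2: (2,1)R 3/4 ok · (2,2)R 4/6 ok · (2,3)R 2/4 ok · (2,4)B 1/2 ok
Row 3: (3,1)R 4/5 ok · (3,2)R 6/7 ok
Row 4: (4,1)B 1/4 unhappy · (4,2)R 4/6 ok · (4,3)R 3/5 ok
Row 5: (5,2)B 1/4 unhappy · (5,3)R 2/4 ok · (5,4)B 0/2 unhappy

(1,1), (4,1), (5,2), (5,4)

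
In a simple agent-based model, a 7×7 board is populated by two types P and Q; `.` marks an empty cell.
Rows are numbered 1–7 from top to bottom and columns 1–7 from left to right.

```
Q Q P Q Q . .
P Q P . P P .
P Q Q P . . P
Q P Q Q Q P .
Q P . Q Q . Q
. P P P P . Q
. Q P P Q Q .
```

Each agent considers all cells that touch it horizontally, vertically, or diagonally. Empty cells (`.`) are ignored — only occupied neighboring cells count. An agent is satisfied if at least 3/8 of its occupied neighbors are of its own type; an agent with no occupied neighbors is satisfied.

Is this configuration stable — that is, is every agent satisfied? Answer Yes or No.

No

Row 1: (1,1)Q 2/3 ok · (1,2)Q 2/5 ok · (1,3)P 1/4 unhappy · (1,4)Q 1/4 unhappy · (1,5)Q 1/3 unhappy
Row 2: (2,1)P 1/5 unhappy · (2,2)Q 4/8 ok · (2,3)P 2/7 unhappy · (2,5)P 2/4 ok · (2,6)P 2/3 ok
Row 3: (3,1)P 2/5 ok · (3,2)Q 4/8 ok · (3,3)Q 4/7 ok · (3,4)P 2/6 unhappy · (3,7)P 2/2 ok
Row 4: (4,1)Q 2/5 ok · (4,2)P 2/7 unhappy · (4,3)Q 4/7 ok · (4,4)Q 5/6 ok · (4,5)Q 3/5 ok · (4,6)P 1/4 unhappy
Row 5: (5,1)Q 1/4 unhappy · (5,2)P 3/6 ok · (5,4)Q 4/7 ok · (5,5)Q 3/6 ok · (5,7)Q 1/2 ok
Row 6: (6,2)P 3/5 ok · (6,3)P 5/7 ok · (6,4)P 4/7 ok · (6,5)P 2/6 unhappy · (6,7)Q 2/2 ok
Row 7: (7,2)Q 0/3 unhappy · (7,3)P 4/5 ok · (7,4)P 4/5 ok · (7,5)Q 1/4 unhappy · (7,6)Q 2/3 ok
For instance (1,3) has only 1/4 same-type neighbors, below 3/8.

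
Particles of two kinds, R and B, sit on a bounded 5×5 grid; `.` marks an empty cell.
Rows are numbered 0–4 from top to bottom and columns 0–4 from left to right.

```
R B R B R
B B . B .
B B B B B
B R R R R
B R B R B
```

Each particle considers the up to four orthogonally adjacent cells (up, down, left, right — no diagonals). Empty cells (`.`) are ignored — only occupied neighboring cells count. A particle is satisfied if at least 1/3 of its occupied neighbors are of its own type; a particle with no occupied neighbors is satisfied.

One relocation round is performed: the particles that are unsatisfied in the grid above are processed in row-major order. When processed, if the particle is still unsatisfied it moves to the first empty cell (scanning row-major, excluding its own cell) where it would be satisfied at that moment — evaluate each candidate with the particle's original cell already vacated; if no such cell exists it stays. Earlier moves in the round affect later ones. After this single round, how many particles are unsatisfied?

Initially unsatisfied (in order): (0,0), (0,2), (0,4), (4,2), (4,4).
  (0,0) → (1,4).
  (0,2): no empty cell satisfies it; stays.
  (0,4): now satisfied by earlier moves; stays.
  (4,2) → (0,0).
  (4,4) → (1,2).
Resulting grid:
B B R B R
B B B B R
B B B B B
B R R R R
B R . R .
Unsatisfied now: (0,2).

1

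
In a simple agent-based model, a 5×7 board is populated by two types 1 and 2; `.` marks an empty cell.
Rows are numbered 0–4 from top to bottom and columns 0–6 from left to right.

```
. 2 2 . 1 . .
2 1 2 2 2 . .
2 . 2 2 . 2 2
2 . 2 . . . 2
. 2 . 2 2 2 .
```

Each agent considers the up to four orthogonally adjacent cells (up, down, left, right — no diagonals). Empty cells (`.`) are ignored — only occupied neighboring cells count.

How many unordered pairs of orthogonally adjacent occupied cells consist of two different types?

4

Scan each occupied cell's neighbors to the right and below so each pair is counted once.
Row 0: 2(0,1)–2(0,2)= 2(0,1)–1(1,1)≠ 2(0,2)–2(1,2)= 1(0,4)–2(1,4)≠  → 2/4 unlike.
Row 1: 2(1,0)–1(1,1)≠ 2(1,0)–2(2,0)= 1(1,1)–2(1,2)≠ 2(1,2)–2(1,3)= 2(1,2)–2(2,2)= 2(1,3)–2(1,4)= 2(1,3)–2(2,3)=  → 2/7 unlike.
Row 2: 2(2,0)–2(3,0)= 2(2,2)–2(2,3)= 2(2,2)–2(3,2)= 2(2,5)–2(2,6)= 2(2,6)–2(3,6)=  → 0/5 unlike.
Row 4: 2(4,3)–2(4,4)= 2(4,4)–2(4,5)=  → 0/2 unlike.
Total adjacent occupied pairs: 18; unlike-type pairs: 4.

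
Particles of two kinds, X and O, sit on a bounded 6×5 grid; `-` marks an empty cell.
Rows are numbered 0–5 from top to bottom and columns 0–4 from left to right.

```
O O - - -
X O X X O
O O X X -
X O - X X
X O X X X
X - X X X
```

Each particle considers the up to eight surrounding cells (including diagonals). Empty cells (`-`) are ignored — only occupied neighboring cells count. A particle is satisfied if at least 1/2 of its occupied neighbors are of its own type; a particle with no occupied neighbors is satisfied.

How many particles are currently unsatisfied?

(0,0)O 2/3 satisfied
(0,1)O 2/4 satisfied
(1,0)X 0/5 not
(1,1)O 4/7 satisfied
(1,2)X 3/6 satisfied
(1,3)X 3/4 satisfied
(1,4)O 0/2 not
(2,0)O 3/5 satisfied
(2,1)O 3/7 not
(2,2)X 4/7 satisfied
(2,3)X 5/6 satisfied
(3,0)X 1/5 not
(3,1)O 3/7 not
(3,3)X 6/6 satisfied
(3,4)X 4/4 satisfied
(4,0)X 2/4 satisfied
(4,1)O 1/6 not
(4,2)X 4/6 satisfied
(4,3)X 7/7 satisfied
(4,4)X 5/5 satisfied
(5,0)X 1/2 satisfied
(5,2)X 3/4 satisfied
(5,3)X 5/5 satisfied
(5,4)X 3/3 satisfied
Unsatisfied: (1,0), (1,4), (2,1), (3,0), (3,1), (4,1) — 6 in total.

6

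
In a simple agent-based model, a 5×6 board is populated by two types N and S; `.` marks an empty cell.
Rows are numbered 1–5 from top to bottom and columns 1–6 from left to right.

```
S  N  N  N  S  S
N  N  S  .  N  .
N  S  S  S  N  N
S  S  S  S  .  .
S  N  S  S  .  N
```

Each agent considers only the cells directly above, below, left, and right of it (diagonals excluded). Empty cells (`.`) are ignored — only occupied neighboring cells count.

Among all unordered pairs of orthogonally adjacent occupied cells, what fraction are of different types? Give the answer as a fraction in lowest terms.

13/34

Scan each occupied cell's neighbors to the right and below so each pair is counted once.
From row 1: 5 unlike of 9 pairs (running 5/9).
From row 2: 2 unlike of 6 pairs (running 7/15).
From row 3: 3 unlike of 9 pairs (running 10/24).
From row 4: 1 unlike of 7 pairs (running 11/31).
From row 5: 2 unlike of 3 pairs (running 13/34).
Total adjacent occupied pairs: 34; unlike-type pairs: 13.
13/34 is already in lowest terms.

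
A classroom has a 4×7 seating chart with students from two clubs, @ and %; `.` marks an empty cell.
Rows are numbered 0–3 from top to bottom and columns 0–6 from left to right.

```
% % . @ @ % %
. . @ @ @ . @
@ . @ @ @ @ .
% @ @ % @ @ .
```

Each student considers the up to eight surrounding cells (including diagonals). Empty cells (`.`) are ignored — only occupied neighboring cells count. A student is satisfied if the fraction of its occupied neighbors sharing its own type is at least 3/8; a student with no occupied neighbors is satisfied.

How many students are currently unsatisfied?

Row 0: (0,0)% 1/1 satisfied · (0,1)% 1/2 satisfied · (0,3)@ 4/4 satisfied · (0,4)@ 3/4 satisfied · (0,5)% 1/4 not · (0,6)% 1/2 satisfied
Row 1: (1,2)@ 4/5 satisfied · (1,3)@ 7/7 satisfied · (1,4)@ 6/7 satisfied · (1,6)@ 1/3 not
Row 2: (2,0)@ 1/2 satisfied · (2,2)@ 5/6 satisfied · (2,3)@ 7/8 satisfied · (2,4)@ 6/7 satisfied · (2,5)@ 5/5 satisfied
Row 3: (3,0)% 0/2 not · (3,1)@ 3/4 satisfied · (3,2)@ 3/4 satisfied · (3,3)% 0/5 not · (3,4)@ 4/5 satisfied · (3,5)@ 3/3 satisfied
Unsatisfied: (0,5), (1,6), (3,0), (3,3) — 4 in total.

4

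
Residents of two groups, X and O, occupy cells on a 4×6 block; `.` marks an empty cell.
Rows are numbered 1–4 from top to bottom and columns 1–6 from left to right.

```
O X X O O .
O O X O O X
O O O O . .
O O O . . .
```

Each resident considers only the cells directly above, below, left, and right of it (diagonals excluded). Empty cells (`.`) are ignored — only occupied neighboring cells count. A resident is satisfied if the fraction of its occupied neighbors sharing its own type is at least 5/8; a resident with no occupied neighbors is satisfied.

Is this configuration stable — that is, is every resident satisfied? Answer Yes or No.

Row 1: (1,1)O 1/2 ✗ · (1,2)X 1/3 ✗ · (1,3)X 2/3 ✓ · (1,4)O 2/3 ✓ · (1,5)O 2/2 ✓
Row 2: (2,1)O 3/3 ✓ · (2,2)O 2/4 ✗ · (2,3)X 1/4 ✗ · (2,4)O 3/4 ✓ · (2,5)O 2/3 ✓ · (2,6)X 0/1 ✗
Row 3: (3,1)O 3/3 ✓ · (3,2)O 4/4 ✓ · (3,3)O 3/4 ✓ · (3,4)O 2/2 ✓
Row 4: (4,1)O 2/2 ✓ · (4,2)O 3/3 ✓ · (4,3)O 2/2 ✓
For instance (1,1) has only 1/2 same-type neighbors, below 5/8.

No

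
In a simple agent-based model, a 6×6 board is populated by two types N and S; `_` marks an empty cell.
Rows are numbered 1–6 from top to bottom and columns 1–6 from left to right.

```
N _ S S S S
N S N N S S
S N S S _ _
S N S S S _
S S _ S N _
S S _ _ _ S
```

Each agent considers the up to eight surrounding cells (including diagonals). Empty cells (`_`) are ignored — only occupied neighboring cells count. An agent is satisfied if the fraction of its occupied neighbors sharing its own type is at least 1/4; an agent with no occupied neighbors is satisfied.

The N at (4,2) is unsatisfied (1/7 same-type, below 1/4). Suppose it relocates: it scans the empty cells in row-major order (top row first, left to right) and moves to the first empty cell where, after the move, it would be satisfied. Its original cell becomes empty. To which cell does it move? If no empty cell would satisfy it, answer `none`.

Vacating (4,2). Empty cells in order:
  (1,2): 3/5 same-type → satisfied — stop here.

(1,2)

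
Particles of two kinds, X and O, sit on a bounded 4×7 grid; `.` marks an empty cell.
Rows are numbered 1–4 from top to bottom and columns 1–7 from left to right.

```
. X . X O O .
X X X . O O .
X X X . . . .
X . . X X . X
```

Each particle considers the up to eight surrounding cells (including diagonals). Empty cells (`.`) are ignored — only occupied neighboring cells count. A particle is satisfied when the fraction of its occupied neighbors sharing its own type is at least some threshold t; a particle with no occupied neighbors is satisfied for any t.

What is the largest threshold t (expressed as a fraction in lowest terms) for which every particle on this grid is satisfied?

(1,2)X 3/3
(1,4)X 1/3
(1,5)O 3/4
(1,6)O 3/3
(2,1)X 4/4
(2,2)X 6/6
(2,3)X 5/5
(2,5)O 3/4
(2,6)O 3/3
(3,1)X 4/4
(3,2)X 6/6
(3,3)X 4/4
(4,1)X 2/2
(4,4)X 2/2
(4,5)X 1/1
(4,7)X — no occupied neighbors
The smallest same-type fraction is 1/3 at (1,4), which reduces to 1/3. Any threshold above that leaves this particle unsatisfied.

1/3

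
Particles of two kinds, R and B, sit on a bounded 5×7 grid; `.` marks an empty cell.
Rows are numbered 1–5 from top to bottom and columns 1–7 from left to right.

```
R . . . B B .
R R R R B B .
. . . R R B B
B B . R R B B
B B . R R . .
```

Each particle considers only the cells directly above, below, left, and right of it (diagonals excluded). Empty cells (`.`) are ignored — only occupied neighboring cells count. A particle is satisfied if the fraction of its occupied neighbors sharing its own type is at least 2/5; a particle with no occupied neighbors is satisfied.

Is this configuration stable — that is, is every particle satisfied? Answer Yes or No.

Yes

(1,1)R 1/1 ok
(1,5)B 2/2 ok
(1,6)B 2/2 ok
(2,1)R 2/2 ok
(2,2)R 2/2 ok
(2,3)R 2/2 ok
(2,4)R 2/3 ok
(2,5)B 2/4 ok
(2,6)B 3/3 ok
(3,4)R 3/3 ok
(3,5)R 2/4 ok
(3,6)B 3/4 ok
(3,7)B 2/2 ok
(4,1)B 2/2 ok
(4,2)B 2/2 ok
(4,4)R 3/3 ok
(4,5)R 3/4 ok
(4,6)B 2/3 ok
(4,7)B 2/2 ok
(5,1)B 2/2 ok
(5,2)B 2/2 ok
(5,4)R 2/2 ok
(5,5)R 2/2 ok
All meet the threshold, so the configuration is stable.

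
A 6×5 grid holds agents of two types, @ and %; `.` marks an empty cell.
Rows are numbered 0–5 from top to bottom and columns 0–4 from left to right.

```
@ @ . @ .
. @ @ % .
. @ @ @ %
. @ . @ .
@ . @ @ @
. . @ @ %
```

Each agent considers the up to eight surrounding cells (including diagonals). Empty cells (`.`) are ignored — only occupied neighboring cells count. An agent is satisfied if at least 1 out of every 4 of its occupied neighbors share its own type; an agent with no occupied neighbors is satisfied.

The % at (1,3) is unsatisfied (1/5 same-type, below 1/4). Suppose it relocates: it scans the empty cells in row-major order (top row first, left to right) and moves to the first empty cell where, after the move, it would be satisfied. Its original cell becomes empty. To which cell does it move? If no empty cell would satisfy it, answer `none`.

Vacating (1,3). Empty cells in order:
  (0,2): 0/4 same-type → still unsatisfied.
  (0,4): 0/1 same-type → still unsatisfied.
  (1,0): 0/4 same-type → still unsatisfied.
  (1,4): 1/3 same-type → satisfied — stop here.

(1,4)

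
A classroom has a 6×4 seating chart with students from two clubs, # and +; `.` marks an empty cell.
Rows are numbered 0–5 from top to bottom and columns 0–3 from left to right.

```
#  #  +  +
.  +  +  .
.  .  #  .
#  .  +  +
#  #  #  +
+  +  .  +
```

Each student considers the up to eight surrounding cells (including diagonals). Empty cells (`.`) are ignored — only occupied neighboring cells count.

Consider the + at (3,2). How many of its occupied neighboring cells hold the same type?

Occupied neighbors of (3,2): (2,2)=#, (3,3)=+, (4,1)=#, (4,2)=#, (4,3)=+.
Same type (+): 2 of 5.

2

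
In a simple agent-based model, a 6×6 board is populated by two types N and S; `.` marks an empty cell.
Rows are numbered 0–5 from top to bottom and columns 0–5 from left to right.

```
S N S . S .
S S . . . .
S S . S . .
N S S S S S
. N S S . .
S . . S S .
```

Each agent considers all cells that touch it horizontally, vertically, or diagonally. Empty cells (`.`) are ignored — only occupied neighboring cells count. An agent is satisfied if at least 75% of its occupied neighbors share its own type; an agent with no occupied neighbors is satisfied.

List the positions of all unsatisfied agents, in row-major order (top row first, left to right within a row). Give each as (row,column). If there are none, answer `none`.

(0,0), (0,1), (0,2), (3,0), (3,1), (4,1), (5,0)

Row 0: (0,0)S 2/3 unhappy · (0,1)N 0/4 unhappy · (0,2)S 1/2 unhappy · (0,4)S 0/0 ok
Row 1: (1,0)S 4/5 ok · (1,1)S 5/6 ok
Row 2: (2,0)S 4/5 ok · (2,1)S 5/6 ok · (2,3)S 3/3 ok
Row 3: (3,0)N 1/4 unhappy · (3,1)S 4/6 unhappy · (3,2)S 6/7 ok · (3,3)S 5/5 ok · (3,4)S 4/4 ok · (3,5)S 1/1 ok
Row 4: (4,1)N 1/5 unhappy · (4,2)S 5/6 ok · (4,3)S 6/6 ok
Row 5: (5,0)S 0/1 unhappy · (5,3)S 3/3 ok · (5,4)S 2/2 ok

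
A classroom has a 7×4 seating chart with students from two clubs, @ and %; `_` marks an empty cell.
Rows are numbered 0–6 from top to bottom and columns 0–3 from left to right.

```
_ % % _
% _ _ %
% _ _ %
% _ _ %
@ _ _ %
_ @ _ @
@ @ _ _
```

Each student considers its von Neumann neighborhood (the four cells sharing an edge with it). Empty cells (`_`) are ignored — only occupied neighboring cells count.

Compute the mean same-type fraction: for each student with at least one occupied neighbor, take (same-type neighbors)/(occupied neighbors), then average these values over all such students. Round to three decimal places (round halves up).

Row 0: (0,1)% 1/1 · (0,2)% 1/1
Row 1: (1,0)% 1/1 · (1,3)% 1/1
Row 2: (2,0)% 2/2 · (2,3)% 2/2
Row 3: (3,0)% 1/2 · (3,3)% 2/2
Row 4: (4,0)@ 0/1 · (4,3)% 1/2
Row 5: (5,1)@ 1/1 · (5,3)@ 0/1
Row 6: (6,0)@ 1/1 · (6,1)@ 2/2
Sum over 14 students: 1/1 + 1/1 + 1/1 + 1/1 + 2/2 + 2/2 + 1/2 + 2/2 + 0/1 + 1/2 + 1/1 + 0/1 + 1/1 + 2/2 = 11; mean = 11 ÷ 14 = 11/14 = 0.785714… → 0.786.

0.786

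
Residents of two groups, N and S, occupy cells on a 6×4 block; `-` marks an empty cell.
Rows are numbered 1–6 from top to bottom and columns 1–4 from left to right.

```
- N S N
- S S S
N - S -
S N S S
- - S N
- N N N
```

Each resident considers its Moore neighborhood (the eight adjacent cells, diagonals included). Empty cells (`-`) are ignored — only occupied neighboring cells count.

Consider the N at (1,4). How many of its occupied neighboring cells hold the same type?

0

Occupied neighbors of (1,4): (1,3)=S, (2,3)=S, (2,4)=S.
Same type (N): 0 of 3.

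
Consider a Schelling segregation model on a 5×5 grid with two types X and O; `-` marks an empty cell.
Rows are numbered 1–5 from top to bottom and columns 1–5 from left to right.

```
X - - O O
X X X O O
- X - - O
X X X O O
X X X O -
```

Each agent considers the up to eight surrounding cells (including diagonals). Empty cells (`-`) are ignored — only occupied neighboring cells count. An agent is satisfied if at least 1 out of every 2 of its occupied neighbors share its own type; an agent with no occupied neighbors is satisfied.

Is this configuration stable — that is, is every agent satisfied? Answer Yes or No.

(1,1)X 2/2 ✓
(1,4)O 3/4 ✓
(1,5)O 3/3 ✓
(2,1)X 3/3 ✓
(2,2)X 4/4 ✓
(2,3)X 2/4 ✓
(2,4)O 4/5 ✓
(2,5)O 4/4 ✓
(3,2)X 6/6 ✓
(3,5)O 4/4 ✓
(4,1)X 4/4 ✓
(4,2)X 6/6 ✓
(4,3)X 4/6 ✓
(4,4)O 3/5 ✓
(4,5)O 3/3 ✓
(5,1)X 3/3 ✓
(5,2)X 5/5 ✓
(5,3)X 3/5 ✓
(5,4)O 2/4 ✓
All meet the threshold, so the configuration is stable.

Yes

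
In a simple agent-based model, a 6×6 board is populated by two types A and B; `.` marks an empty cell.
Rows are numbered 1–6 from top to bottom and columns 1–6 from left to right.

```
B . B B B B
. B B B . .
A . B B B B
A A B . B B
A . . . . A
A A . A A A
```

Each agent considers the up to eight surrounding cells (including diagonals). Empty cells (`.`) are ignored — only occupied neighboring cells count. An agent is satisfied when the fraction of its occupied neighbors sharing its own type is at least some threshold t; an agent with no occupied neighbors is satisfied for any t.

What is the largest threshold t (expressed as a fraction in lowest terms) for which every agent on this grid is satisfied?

1/2

Row 1: (1,1)B 1/1 · (1,3)B 4/4 · (1,4)B 4/4 · (1,5)B 3/3 · (1,6)B 1/1
Row 2: (2,2)B 4/5 · (2,3)B 6/6 · (2,4)B 7/7
Row 3: (3,1)A 2/3 · (3,3)B 5/6 · (3,4)B 6/6 · (3,5)B 5/5 · (3,6)B 3/3
Row 4: (4,1)A 3/3 · (4,2)A 3/5 · (4,3)B 2/3 · (4,5)B 4/5 · (4,6)B 3/4
Row 5: (5,1)A 4/4 · (5,6)A 2/4
Row 6: (6,1)A 2/2 · (6,2)A 2/2 · (6,4)A 1/1 · (6,5)A 3/3 · (6,6)A 2/2
The smallest same-type fraction is 2/4 at (5,6), which reduces to 1/2. Any threshold above that leaves this agent unsatisfied.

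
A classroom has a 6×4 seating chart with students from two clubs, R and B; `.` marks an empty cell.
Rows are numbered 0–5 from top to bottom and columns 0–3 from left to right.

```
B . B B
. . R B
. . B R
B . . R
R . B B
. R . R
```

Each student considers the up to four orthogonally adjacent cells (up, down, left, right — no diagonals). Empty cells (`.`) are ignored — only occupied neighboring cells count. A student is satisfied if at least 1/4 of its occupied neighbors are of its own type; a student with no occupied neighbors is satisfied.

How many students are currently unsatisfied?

5

Row 0: (0,0)B 0/0 satisfied · (0,2)B 1/2 satisfied · (0,3)B 2/2 satisfied
Row 1: (1,2)R 0/3 not · (1,3)B 1/3 satisfied
Row 2: (2,2)B 0/2 not · (2,3)R 1/3 satisfied
Row 3: (3,0)B 0/1 not · (3,3)R 1/2 satisfied
Row 4: (4,0)R 0/1 not · (4,2)B 1/1 satisfied · (4,3)B 1/3 satisfied
Row 5: (5,1)R 0/0 satisfied · (5,3)R 0/1 not
Unsatisfied: (1,2), (2,2), (3,0), (4,0), (5,3) — 5 in total.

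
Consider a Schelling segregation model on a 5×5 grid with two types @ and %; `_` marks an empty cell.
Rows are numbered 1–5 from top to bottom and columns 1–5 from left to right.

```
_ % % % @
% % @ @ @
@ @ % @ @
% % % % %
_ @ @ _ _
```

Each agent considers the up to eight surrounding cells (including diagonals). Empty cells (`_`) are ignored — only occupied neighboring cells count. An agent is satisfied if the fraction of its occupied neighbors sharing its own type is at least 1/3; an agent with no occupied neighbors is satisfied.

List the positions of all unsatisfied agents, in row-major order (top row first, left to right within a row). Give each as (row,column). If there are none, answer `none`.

(1,4), (3,1), (3,2), (4,1), (5,2), (5,3)

Row 1: (1,2)% 3/4 ✓ · (1,3)% 3/5 ✓ · (1,4)% 1/5 ✗ · (1,5)@ 2/3 ✓
Row 2: (2,1)% 2/4 ✓ · (2,2)% 4/7 ✓ · (2,3)@ 3/8 ✓ · (2,4)@ 5/8 ✓ · (2,5)@ 4/5 ✓
Row 3: (3,1)@ 1/5 ✗ · (3,2)@ 2/8 ✗ · (3,3)% 4/8 ✓ · (3,4)@ 4/8 ✓ · (3,5)@ 3/5 ✓
Row 4: (4,1)% 1/4 ✗ · (4,2)% 3/7 ✓ · (4,3)% 3/7 ✓ · (4,4)% 3/6 ✓ · (4,5)% 1/3 ✓
Row 5: (5,2)@ 1/4 ✗ · (5,3)@ 1/4 ✗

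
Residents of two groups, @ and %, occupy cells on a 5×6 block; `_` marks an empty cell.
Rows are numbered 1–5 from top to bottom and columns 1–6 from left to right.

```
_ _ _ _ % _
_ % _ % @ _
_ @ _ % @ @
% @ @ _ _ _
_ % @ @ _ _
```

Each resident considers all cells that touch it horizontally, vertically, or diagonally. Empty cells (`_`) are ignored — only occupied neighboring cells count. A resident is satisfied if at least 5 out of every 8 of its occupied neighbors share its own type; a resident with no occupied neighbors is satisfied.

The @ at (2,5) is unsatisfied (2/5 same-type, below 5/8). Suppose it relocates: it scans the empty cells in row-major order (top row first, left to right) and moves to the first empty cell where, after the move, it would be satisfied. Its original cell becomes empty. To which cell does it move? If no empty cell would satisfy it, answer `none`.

Vacating (2,5). Empty cells in order:
  (1,1): 0/1 same-type → still unsatisfied.
  (1,2): 0/1 same-type → still unsatisfied.
  (1,3): 0/2 same-type → still unsatisfied.
  (1,4): 0/2 same-type → still unsatisfied.
  (1,6): 0/1 same-type → still unsatisfied.
  (2,1): 1/2 same-type → still unsatisfied.
  (2,3): 1/4 same-type → still unsatisfied.
  (2,6): 2/3 same-type → satisfied — stop here.

(2,6)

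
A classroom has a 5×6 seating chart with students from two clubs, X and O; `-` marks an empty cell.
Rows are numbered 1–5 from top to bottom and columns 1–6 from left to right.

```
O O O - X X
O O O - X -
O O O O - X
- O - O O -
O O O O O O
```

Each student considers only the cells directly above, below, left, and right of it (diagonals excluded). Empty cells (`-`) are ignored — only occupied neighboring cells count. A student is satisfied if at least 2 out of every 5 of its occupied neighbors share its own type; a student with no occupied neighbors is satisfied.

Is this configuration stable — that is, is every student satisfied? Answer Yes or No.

Yes

(1,1)O 2/2 ok
(1,2)O 3/3 ok
(1,3)O 2/2 ok
(1,5)X 2/2 ok
(1,6)X 1/1 ok
(2,1)O 3/3 ok
(2,2)O 4/4 ok
(2,3)O 3/3 ok
(2,5)X 1/1 ok
(3,1)O 2/2 ok
(3,2)O 4/4 ok
(3,3)O 3/3 ok
(3,4)O 2/2 ok
(3,6)X 0/0 ok
(4,2)O 2/2 ok
(4,4)O 3/3 ok
(4,5)O 2/2 ok
(5,1)O 1/1 ok
(5,2)O 3/3 ok
(5,3)O 2/2 ok
(5,4)O 3/3 ok
(5,5)O 3/3 ok
(5,6)O 1/1 ok
All meet the threshold, so the configuration is stable.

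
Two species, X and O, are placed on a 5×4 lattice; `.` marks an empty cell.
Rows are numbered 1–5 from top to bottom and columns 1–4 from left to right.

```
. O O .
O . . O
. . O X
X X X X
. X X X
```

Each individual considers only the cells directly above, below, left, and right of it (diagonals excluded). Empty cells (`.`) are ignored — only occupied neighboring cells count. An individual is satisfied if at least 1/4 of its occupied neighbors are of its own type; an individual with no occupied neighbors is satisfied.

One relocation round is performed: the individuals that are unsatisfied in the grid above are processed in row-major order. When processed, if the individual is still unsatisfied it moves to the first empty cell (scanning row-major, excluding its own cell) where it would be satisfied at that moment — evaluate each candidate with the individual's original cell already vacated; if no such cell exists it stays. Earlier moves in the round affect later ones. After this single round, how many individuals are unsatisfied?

0

Initially unsatisfied (in order): (2,4), (3,3).
  (2,4) → (1,1).
  (3,3) → (1,4).
Resulting grid:
O O O O
O . . .
. . . X
X X X X
. X X X
All satisfied now.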